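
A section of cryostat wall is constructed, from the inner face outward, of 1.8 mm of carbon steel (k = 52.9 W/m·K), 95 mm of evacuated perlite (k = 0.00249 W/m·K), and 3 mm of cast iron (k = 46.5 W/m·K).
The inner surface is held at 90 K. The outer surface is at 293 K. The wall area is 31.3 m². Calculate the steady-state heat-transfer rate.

Q ≈ 167 W

Series thermal resistances:
R_carbon steel = L/(kA) = 0.0018/(52.9×31.3) = 1.087×10^-6 K/W
R_evacuated perlite = L/(kA) = 0.095/(0.00249×31.3) = 1.219 K/W
R_cast iron = L/(kA) = 0.003/(46.5×31.3) = 2.061×10^-6 K/W
R_total = 1.219 K/W
Q = ΔT / R_total = 203 / 1.219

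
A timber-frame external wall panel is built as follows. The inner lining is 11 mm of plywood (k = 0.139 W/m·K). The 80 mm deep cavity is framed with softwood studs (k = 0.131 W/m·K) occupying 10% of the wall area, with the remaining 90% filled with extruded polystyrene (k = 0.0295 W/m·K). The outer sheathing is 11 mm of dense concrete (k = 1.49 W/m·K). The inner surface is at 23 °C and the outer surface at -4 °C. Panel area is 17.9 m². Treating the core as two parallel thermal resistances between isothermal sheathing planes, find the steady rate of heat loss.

Sheathing layers in series; stud and cavity paths in parallel between them.
R_inner = 0.011/(0.139×17.9) = 0.004421 K/W
R_stud  = 0.08/(0.131×0.1×17.9) = 0.3412 K/W
R_cav   = 0.08/(0.0295×0.9×17.9) = 0.1683 K/W
1/R_core = 1/R_stud + 1/R_cav → R_core = 0.1127 K/W
R_outer = 0.011/(1.49×17.9) = 4.124×10^-4 K/W
R_total = 0.1176 K/W
Q = ΔT/R_total = 27/0.1176

Q ≈ 230 W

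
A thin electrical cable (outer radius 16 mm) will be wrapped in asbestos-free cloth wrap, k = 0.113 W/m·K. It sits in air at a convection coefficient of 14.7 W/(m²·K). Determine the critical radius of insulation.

For a cylinder r_cr = k/h = 0.113/14.7
r_cr = 7.69 mm; since the bare radius (16 mm) is above r_cr, any added insulation will reduce heat loss.

r_cr ≈ 7.69 mm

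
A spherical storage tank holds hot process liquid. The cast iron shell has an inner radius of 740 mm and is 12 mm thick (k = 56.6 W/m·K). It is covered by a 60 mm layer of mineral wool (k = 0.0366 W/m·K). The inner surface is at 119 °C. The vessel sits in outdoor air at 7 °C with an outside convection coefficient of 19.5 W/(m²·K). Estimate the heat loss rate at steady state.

Q ≈ 509 W

Spherical conduction: R = (1/r_in − 1/r_out)/(4πk) per layer; series-sum.
R_cast iron shell = (1/0.74 − 1/0.752)/(4π×56.6) = 3.032×10^-5 K/W
R_mineral wool = (1/0.752 − 1/0.812)/(4π×0.0366) = 0.2136 K/W
R_outer film = 1/(h·4πr_o²) = 1/(19.5×4π×0.812²) = 0.006189 K/W
R_total = 0.2199 K/W
Q = ΔT/R_total = 112/0.2199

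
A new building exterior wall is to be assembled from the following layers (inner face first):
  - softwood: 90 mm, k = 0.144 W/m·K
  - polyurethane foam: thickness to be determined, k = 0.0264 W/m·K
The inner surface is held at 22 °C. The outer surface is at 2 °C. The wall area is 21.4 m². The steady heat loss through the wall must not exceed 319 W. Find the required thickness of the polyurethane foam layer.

L ≈ 18.9 mm

Using the resistance-network approach (series):
R_softwood = L/(kA) = 0.09/(0.144×21.4) = 0.02921 K/W
Sum of the known resistances R_other = 0.02921 K/W
Required total resistance R_tot = ΔT/Q_allow = 20/319 = 0.0627 K/W
R_polyurethane foam = R_tot − R_other = 0.03349 K/W
L = R·k·A = 0.03349×0.0264×21.4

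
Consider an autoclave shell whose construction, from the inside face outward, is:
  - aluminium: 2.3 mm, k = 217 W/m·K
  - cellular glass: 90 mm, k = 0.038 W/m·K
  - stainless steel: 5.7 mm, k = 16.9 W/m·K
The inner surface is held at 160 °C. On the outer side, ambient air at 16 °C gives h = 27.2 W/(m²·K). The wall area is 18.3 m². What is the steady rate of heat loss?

Model the wall as resistances in series:
R_aluminium = L/(kA) = 0.0023/(217×18.3) = 5.792×10^-7 K/W
R_cellular glass = L/(kA) = 0.09/(0.038×18.3) = 0.1294 K/W
R_stainless steel = L/(kA) = 0.0057/(16.9×18.3) = 1.843×10^-5 K/W
R_outer film = 1/(h_o·A) = 1/(27.2×18.3) = 0.002009 K/W
R_total = 0.1314 K/W
Q = ΔT / R_total = 144 / 0.1314

Q ≈ 1100 W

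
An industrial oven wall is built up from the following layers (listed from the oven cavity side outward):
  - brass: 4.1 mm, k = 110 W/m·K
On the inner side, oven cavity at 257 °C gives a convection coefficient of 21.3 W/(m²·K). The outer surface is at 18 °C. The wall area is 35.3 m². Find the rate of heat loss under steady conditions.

Q ≈ 180000 W

Using the resistance-network approach (series):
R_inner film = 1/(h_i·A) = 1/(21.3×35.3) = 0.00133 K/W
R_brass = L/(kA) = 0.0041/(110×35.3) = 1.056×10^-6 K/W
R_total = 0.001331 K/W
Q = ΔT / R_total = 239 / 0.001331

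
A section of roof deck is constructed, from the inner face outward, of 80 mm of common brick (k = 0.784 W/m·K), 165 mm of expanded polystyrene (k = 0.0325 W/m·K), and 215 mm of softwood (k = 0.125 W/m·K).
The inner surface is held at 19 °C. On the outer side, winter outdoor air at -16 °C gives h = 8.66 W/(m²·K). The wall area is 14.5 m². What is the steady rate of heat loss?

Q ≈ 72.4 W

Thermal resistances in series:
R_common brick = L/(kA) = 0.08/(0.784×14.5) = 0.007037 K/W
R_expanded polystyrene = L/(kA) = 0.165/(0.0325×14.5) = 0.3501 K/W
R_softwood = L/(kA) = 0.215/(0.125×14.5) = 0.1186 K/W
R_outer film = 1/(h_o·A) = 1/(8.66×14.5) = 0.007964 K/W
R_total = 0.4838 K/W
Q = ΔT / R_total = 35 / 0.4838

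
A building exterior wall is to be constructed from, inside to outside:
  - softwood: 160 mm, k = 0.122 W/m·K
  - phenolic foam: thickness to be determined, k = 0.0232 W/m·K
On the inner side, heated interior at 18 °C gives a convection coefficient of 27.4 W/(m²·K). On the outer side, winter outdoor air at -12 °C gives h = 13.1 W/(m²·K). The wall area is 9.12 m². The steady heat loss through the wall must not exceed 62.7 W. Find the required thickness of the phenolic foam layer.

L ≈ 68.2 mm

Series thermal resistances:
R_inner film = 1/(h_i·A) = 1/(27.4×9.12) = 0.004002 K/W
R_softwood = L/(kA) = 0.16/(0.122×9.12) = 0.1438 K/W
R_outer film = 1/(h_o·A) = 1/(13.1×9.12) = 0.00837 K/W
Sum of the known resistances R_other = 0.1562 K/W
Required total resistance R_tot = ΔT/Q_allow = 30/62.7 = 0.4785 K/W
R_phenolic foam = R_tot − R_other = 0.3223 K/W
L = R·k·A = 0.3223×0.0232×9.12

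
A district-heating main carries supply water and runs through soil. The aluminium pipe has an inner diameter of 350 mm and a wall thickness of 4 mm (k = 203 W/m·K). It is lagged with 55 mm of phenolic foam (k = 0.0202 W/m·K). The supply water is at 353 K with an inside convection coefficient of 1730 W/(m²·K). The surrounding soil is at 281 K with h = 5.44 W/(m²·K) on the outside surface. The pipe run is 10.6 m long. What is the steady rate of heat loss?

Q ≈ 341 W

Per-layer cylindrical resistances, series-summed:
R_inner film = 1/(h_i·2πr₁L) = 1/(1730×2π×0.175×10.6) = 4.959×10^-5 K/W
R_aluminium pipe wall = ln(179/175)/(2π×203×10.6) = 1.672×10^-6 K/W
R_phenolic foam = ln(234/179)/(2π×0.0202×10.6) = 0.1992 K/W
R_outer film = 1/(h_o·2πr_oL) = 1/(5.44×2π×0.234×10.6) = 0.0118 K/W
R_total = 0.211 K/W
Q = ΔT/R_total = 72/0.211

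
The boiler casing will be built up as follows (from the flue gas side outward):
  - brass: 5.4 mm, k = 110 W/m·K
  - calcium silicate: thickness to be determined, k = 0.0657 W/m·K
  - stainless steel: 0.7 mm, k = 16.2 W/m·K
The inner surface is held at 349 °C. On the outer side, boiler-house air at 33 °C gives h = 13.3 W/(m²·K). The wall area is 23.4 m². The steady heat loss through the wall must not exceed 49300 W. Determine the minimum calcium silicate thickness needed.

Using the resistance-network approach (series):
R_brass = L/(kA) = 0.0054/(110×23.4) = 2.098×10^-6 K/W
R_stainless steel = L/(kA) = 0.0007/(16.2×23.4) = 1.847×10^-6 K/W
R_outer film = 1/(h_o·A) = 1/(13.3×23.4) = 0.003213 K/W
Sum of the known resistances R_other = 0.003217 K/W
Required total resistance R_tot = ΔT/Q_allow = 316/49300 = 0.00641 K/W
R_calcium silicate = R_tot − R_other = 0.003193 K/W
L = R·k·A = 0.003193×0.0657×23.4

L ≈ 4.91 mm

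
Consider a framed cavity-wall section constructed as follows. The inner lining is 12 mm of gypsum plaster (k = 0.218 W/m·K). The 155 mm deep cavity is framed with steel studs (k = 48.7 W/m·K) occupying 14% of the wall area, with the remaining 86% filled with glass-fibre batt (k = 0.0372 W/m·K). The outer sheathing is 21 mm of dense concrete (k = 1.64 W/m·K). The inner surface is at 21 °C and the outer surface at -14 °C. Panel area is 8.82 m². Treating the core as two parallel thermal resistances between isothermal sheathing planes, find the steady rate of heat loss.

Q ≈ 3410 W

Sheathing layers in series; stud and cavity paths in parallel between them.
R_inner = 0.012/(0.218×8.82) = 0.006241 K/W
R_stud  = 0.155/(48.7×0.14×8.82) = 0.002578 K/W
R_cav   = 0.155/(0.0372×0.86×8.82) = 0.5493 K/W
1/R_core = 1/R_stud + 1/R_cav → R_core = 0.002566 K/W
R_outer = 0.021/(1.64×8.82) = 0.001452 K/W
R_total = 0.01026 K/W
Q = ΔT/R_total = 35/0.01026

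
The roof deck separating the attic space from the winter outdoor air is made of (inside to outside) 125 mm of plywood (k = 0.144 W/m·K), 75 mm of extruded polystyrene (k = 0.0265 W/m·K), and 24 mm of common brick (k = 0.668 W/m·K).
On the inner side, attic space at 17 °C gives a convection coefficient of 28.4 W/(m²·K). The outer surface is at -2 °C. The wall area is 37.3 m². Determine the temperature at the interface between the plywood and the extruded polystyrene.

T ≈ 12.4 °C

Series thermal resistances:
R_inner film = 1/(h_i·A) = 1/(28.4×37.3) = 9.44×10^-4 K/W
R_plywood = L/(kA) = 0.125/(0.144×37.3) = 0.02327 K/W
R_extruded polystyrene = L/(kA) = 0.075/(0.0265×37.3) = 0.07588 K/W
R_common brick = L/(kA) = 0.024/(0.668×37.3) = 9.632×10^-4 K/W
R_total = 0.1011 K/W;  Q = ΔT/R_total = 19/0.1011 = 188 W
T_interface = T_inner − Q·ΣR(inner→interface) = 17 − 188×0.02422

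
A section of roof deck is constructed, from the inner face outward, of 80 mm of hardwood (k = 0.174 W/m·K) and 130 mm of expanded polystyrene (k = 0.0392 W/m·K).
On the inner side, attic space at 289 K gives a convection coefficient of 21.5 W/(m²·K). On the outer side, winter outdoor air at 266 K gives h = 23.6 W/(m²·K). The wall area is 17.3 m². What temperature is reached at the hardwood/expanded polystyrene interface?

Model the wall as resistances in series:
R_inner film = 1/(h_i·A) = 1/(21.5×17.3) = 0.002689 K/W
R_hardwood = L/(kA) = 0.08/(0.174×17.3) = 0.02658 K/W
R_expanded polystyrene = L/(kA) = 0.13/(0.0392×17.3) = 0.1917 K/W
R_outer film = 1/(h_o·A) = 1/(23.6×17.3) = 0.002449 K/W
R_total = 0.2234 K/W;  Q = ΔT/R_total = 23/0.2234 = 103 W
T_interface = T_inner − Q·ΣR(inner→interface) = 289 − 103×0.02926

T ≈ 286 K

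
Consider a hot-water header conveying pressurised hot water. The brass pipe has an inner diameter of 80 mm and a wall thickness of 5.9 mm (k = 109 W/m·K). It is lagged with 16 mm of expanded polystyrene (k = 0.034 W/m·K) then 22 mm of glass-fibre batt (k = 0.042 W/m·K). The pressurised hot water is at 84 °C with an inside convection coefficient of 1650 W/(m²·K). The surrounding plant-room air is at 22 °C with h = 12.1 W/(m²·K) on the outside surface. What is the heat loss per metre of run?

q′ ≈ 22.9 W/m

Per-layer cylindrical resistances, series-summed:
R_inner film = 1/(h_i·2πr₁L) = 1/(1650×2π×0.04×1) = 0.002411 K/W
R_brass pipe wall = ln(45.9/40)/(2π×109×1) = 2.009×10^-4 K/W
R_expanded polystyrene = ln(61.9/45.9)/(2π×0.034×1) = 1.4 K/W
R_glass-fibre batt = ln(83.9/61.9)/(2π×0.042×1) = 1.152 K/W
R_outer film = 1/(h_o·2πr_oL) = 1/(12.1×2π×0.0839×1) = 0.1568 K/W
R_total = 2.712 K/W
Q = ΔT/R_total = 62/2.712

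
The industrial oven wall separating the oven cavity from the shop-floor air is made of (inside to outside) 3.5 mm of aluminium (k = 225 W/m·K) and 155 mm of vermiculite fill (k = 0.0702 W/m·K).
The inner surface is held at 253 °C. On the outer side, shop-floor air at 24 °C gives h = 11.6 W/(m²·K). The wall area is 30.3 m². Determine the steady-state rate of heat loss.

Using the resistance-network approach (series):
R_aluminium = L/(kA) = 0.0035/(225×30.3) = 5.134×10^-7 K/W
R_vermiculite fill = L/(kA) = 0.155/(0.0702×30.3) = 0.07287 K/W
R_outer film = 1/(h_o·A) = 1/(11.6×30.3) = 0.002845 K/W
R_total = 0.07572 K/W
Q = ΔT / R_total = 229 / 0.07572

Q ≈ 3020 W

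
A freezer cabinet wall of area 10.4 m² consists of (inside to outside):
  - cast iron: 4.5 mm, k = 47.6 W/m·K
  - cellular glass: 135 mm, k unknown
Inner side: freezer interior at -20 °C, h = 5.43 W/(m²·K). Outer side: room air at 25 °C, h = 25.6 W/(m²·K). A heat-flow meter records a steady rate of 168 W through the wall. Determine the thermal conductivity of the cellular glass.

Model the wall as resistances in series:
R_inner film = 1/(h_i·A) = 1/(5.43×10.4) = 0.01771 K/W
R_cast iron = L/(kA) = 0.0045/(47.6×10.4) = 9.09×10^-6 K/W
R_outer film = 1/(h_o·A) = 1/(25.6×10.4) = 0.003756 K/W
Sum of known resistances R_other = 0.02147 K/W
Total R = ΔT/Q = 45/168 = 0.2679 K/W
R_cellular glass = R_total − R_other = 0.2464 K/W
k = L/(R·A) = 0.135/(0.2464×10.4)

k ≈ 0.0527 W/(m·K)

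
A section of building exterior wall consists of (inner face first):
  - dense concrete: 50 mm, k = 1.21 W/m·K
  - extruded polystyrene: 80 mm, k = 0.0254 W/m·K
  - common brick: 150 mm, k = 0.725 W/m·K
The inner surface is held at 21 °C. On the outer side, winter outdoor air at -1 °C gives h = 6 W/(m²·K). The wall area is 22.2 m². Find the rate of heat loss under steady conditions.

Q ≈ 137 W

Thermal resistances in series:
R_dense concrete = L/(kA) = 0.05/(1.21×22.2) = 0.001861 K/W
R_extruded polystyrene = L/(kA) = 0.08/(0.0254×22.2) = 0.1419 K/W
R_common brick = L/(kA) = 0.15/(0.725×22.2) = 0.00932 K/W
R_outer film = 1/(h_o·A) = 1/(6×22.2) = 0.007508 K/W
R_total = 0.1606 K/W
Q = ΔT / R_total = 22 / 0.1606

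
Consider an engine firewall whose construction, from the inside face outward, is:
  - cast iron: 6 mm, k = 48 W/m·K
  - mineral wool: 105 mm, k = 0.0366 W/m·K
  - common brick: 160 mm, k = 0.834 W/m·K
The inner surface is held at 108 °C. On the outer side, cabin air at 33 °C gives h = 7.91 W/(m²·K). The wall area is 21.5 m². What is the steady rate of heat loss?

Thermal resistances in series:
R_cast iron = L/(kA) = 0.006/(48×21.5) = 5.814×10^-6 K/W
R_mineral wool = L/(kA) = 0.105/(0.0366×21.5) = 0.1334 K/W
R_common brick = L/(kA) = 0.16/(0.834×21.5) = 0.008923 K/W
R_outer film = 1/(h_o·A) = 1/(7.91×21.5) = 0.00588 K/W
R_total = 0.1482 K/W
Q = ΔT / R_total = 75 / 0.1482

Q ≈ 506 W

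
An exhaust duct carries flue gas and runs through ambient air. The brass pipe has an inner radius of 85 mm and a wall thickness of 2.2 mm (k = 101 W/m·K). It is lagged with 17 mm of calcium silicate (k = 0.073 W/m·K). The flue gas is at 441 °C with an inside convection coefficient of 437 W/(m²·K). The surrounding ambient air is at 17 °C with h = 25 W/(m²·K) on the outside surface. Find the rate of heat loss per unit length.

q′ ≈ 934 W/m

Per-layer cylindrical resistances, series-summed:
R_inner film = 1/(h_i·2πr₁L) = 1/(437×2π×0.085×1) = 0.004285 K/W
R_brass pipe wall = ln(87.2/85)/(2π×101×1) = 4.027×10^-5 K/W
R_calcium silicate = ln(104.2/87.2)/(2π×0.073×1) = 0.3883 K/W
R_outer film = 1/(h_o·2πr_oL) = 1/(25×2π×0.1042×1) = 0.0611 K/W
R_total = 0.4537 K/W
Q = ΔT/R_total = 424/0.4537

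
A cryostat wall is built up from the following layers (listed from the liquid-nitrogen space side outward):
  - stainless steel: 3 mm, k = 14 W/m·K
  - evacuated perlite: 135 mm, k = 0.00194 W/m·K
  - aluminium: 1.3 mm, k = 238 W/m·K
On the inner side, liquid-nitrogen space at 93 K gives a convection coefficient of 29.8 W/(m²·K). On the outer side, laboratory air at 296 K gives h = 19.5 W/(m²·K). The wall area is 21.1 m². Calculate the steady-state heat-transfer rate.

Q ≈ 61.5 W

Using the resistance-network approach (series):
R_inner film = 1/(h_i·A) = 1/(29.8×21.1) = 0.00159 K/W
R_stainless steel = L/(kA) = 0.003/(14×21.1) = 1.016×10^-5 K/W
R_evacuated perlite = L/(kA) = 0.135/(0.00194×21.1) = 3.298 K/W
R_aluminium = L/(kA) = 0.0013/(238×21.1) = 2.589×10^-7 K/W
R_outer film = 1/(h_o·A) = 1/(19.5×21.1) = 0.00243 K/W
R_total = 3.302 K/W
Q = ΔT / R_total = 203 / 3.302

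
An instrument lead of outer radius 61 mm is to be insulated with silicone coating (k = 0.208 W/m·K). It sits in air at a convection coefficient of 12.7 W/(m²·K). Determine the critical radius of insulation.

r_cr ≈ 16.4 mm

For a cylinder r_cr = k/h = 0.208/12.7
r_cr = 16.4 mm; since the bare radius (61 mm) is above r_cr, any added insulation will reduce heat loss.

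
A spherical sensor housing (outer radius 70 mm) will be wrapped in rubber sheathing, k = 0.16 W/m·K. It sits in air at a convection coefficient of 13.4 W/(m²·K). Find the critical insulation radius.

For a sphere r_cr = 2k/h = 2×0.16/13.4
r_cr = 23.9 mm; since the bare radius (70 mm) is above r_cr, any added insulation will reduce heat loss.

r_cr ≈ 23.9 mm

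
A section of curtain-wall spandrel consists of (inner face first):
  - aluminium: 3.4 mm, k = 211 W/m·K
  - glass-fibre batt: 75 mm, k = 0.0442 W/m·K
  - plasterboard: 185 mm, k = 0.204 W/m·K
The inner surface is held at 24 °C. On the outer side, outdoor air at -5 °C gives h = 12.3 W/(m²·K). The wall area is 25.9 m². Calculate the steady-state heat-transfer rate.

Q ≈ 280 W

Thermal resistances in series:
R_aluminium = L/(kA) = 0.0034/(211×25.9) = 6.222×10^-7 K/W
R_glass-fibre batt = L/(kA) = 0.075/(0.0442×25.9) = 0.06551 K/W
R_plasterboard = L/(kA) = 0.185/(0.204×25.9) = 0.03501 K/W
R_outer film = 1/(h_o·A) = 1/(12.3×25.9) = 0.003139 K/W
R_total = 0.1037 K/W
Q = ΔT / R_total = 29 / 0.1037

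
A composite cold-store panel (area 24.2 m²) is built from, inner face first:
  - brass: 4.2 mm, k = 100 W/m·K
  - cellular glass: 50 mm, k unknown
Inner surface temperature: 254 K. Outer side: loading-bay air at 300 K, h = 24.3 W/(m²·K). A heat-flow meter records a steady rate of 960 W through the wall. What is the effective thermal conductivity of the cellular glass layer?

k ≈ 0.0447 W/(m·K)

Series thermal resistances:
R_brass = L/(kA) = 0.0042/(100×24.2) = 1.736×10^-6 K/W
R_outer film = 1/(h_o·A) = 1/(24.3×24.2) = 0.001701 K/W
Sum of known resistances R_other = 0.001702 K/W
Total R = ΔT/Q = 46/960 = 0.04792 K/W
R_cellular glass = R_total − R_other = 0.04621 K/W
k = L/(R·A) = 0.05/(0.04621×24.2)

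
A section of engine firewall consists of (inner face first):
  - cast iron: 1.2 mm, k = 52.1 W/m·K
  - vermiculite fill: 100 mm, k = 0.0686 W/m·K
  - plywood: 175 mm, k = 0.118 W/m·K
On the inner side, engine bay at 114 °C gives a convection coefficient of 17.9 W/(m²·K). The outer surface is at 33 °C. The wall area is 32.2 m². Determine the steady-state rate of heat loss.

Q ≈ 870 W

Series thermal resistances:
R_inner film = 1/(h_i·A) = 1/(17.9×32.2) = 0.001735 K/W
R_cast iron = L/(kA) = 0.0012/(52.1×32.2) = 7.153×10^-7 K/W
R_vermiculite fill = L/(kA) = 0.1/(0.0686×32.2) = 0.04527 K/W
R_plywood = L/(kA) = 0.175/(0.118×32.2) = 0.04606 K/W
R_total = 0.09306 K/W
Q = ΔT / R_total = 81 / 0.09306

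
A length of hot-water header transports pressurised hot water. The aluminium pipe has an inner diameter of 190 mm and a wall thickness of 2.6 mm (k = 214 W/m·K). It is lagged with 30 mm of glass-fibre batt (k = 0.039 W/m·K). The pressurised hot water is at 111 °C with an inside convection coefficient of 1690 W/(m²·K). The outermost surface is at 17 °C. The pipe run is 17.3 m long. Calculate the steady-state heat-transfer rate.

Cylindrical conduction, so R = ln(r₂/r₁)/(2πkL) per layer, in series:
R_inner film = 1/(h_i·2πr₁L) = 1/(1690×2π×0.095×17.3) = 5.73×10^-5 K/W
R_aluminium pipe wall = ln(97.6/95)/(2π×214×17.3) = 1.161×10^-6 K/W
R_glass-fibre batt = ln(127.6/97.6)/(2π×0.039×17.3) = 0.06322 K/W
R_total = 0.06328 K/W
Q = ΔT/R_total = 94/0.06328

Q ≈ 1490 W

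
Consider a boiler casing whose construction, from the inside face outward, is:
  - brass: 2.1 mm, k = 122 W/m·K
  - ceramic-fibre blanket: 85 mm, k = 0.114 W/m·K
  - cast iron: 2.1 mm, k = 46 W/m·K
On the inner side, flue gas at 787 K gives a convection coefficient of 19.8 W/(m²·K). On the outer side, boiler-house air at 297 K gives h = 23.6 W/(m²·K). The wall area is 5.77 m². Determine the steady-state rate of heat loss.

Q ≈ 3370 W

Model the wall as resistances in series:
R_inner film = 1/(h_i·A) = 1/(19.8×5.77) = 0.008753 K/W
R_brass = L/(kA) = 0.0021/(122×5.77) = 2.983×10^-6 K/W
R_ceramic-fibre blanket = L/(kA) = 0.085/(0.114×5.77) = 0.1292 K/W
R_cast iron = L/(kA) = 0.0021/(46×5.77) = 7.912×10^-6 K/W
R_outer film = 1/(h_o·A) = 1/(23.6×5.77) = 0.007344 K/W
R_total = 0.1453 K/W
Q = ΔT / R_total = 490 / 0.1453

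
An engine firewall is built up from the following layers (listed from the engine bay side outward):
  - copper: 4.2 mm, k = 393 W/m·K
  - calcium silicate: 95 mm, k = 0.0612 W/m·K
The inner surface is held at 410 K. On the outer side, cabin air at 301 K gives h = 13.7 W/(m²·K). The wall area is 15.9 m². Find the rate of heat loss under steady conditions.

Model the wall as resistances in series:
R_copper = L/(kA) = 0.0042/(393×15.9) = 6.721×10^-7 K/W
R_calcium silicate = L/(kA) = 0.095/(0.0612×15.9) = 0.09763 K/W
R_outer film = 1/(h_o·A) = 1/(13.7×15.9) = 0.004591 K/W
R_total = 0.1022 K/W
Q = ΔT / R_total = 109 / 0.1022

Q ≈ 1070 W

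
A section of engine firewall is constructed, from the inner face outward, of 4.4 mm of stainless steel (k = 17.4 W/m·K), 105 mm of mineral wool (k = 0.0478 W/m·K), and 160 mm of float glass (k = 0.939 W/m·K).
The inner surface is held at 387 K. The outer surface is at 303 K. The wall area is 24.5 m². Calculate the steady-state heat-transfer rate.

Q ≈ 869 W

Series thermal resistances:
R_stainless steel = L/(kA) = 0.0044/(17.4×24.5) = 1.032×10^-5 K/W
R_mineral wool = L/(kA) = 0.105/(0.0478×24.5) = 0.08966 K/W
R_float glass = L/(kA) = 0.16/(0.939×24.5) = 0.006955 K/W
R_total = 0.09662 K/W
Q = ΔT / R_total = 84 / 0.09662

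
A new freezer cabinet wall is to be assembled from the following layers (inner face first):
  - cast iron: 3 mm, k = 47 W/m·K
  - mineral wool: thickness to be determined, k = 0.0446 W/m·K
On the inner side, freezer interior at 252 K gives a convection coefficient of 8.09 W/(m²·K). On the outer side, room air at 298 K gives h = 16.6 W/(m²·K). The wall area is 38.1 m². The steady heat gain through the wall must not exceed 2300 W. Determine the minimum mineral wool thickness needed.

Model the wall as resistances in series:
R_inner film = 1/(h_i·A) = 1/(8.09×38.1) = 0.003244 K/W
R_cast iron = L/(kA) = 0.003/(47×38.1) = 1.675×10^-6 K/W
R_outer film = 1/(h_o·A) = 1/(16.6×38.1) = 0.001581 K/W
Sum of the known resistances R_other = 0.004827 K/W
Required total resistance R_tot = ΔT/Q_allow = 46/2300 = 0.02 K/W
R_mineral wool = R_tot − R_other = 0.01517 K/W
L = R·k·A = 0.01517×0.0446×38.1

L ≈ 25.8 mm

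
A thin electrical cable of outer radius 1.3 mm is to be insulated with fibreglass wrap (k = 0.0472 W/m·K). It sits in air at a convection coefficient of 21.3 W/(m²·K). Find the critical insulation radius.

For a cylinder r_cr = k/h = 0.0472/21.3
r_cr = 2.22 mm; since the bare radius (1.3 mm) is below r_cr, adding a thin layer of insulation will *increase* heat loss.

r_cr ≈ 2.22 mm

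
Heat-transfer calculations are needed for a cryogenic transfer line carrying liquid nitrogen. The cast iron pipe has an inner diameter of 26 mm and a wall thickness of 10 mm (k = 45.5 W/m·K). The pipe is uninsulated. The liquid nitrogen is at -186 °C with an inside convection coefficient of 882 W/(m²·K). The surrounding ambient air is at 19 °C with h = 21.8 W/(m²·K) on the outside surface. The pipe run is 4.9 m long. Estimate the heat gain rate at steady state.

Treating each annulus and film as a series resistance:
R_inner film = 1/(h_i·2πr₁L) = 1/(882×2π×0.013×4.9) = 0.002833 K/W
R_cast iron pipe wall = ln(23/13)/(2π×45.5×4.9) = 4.073×10^-4 K/W
R_outer film = 1/(h_o·2πr_oL) = 1/(21.8×2π×0.023×4.9) = 0.06478 K/W
R_total = 0.06802 K/W
Q = ΔT/R_total = 205/0.06802

Q ≈ 3010 W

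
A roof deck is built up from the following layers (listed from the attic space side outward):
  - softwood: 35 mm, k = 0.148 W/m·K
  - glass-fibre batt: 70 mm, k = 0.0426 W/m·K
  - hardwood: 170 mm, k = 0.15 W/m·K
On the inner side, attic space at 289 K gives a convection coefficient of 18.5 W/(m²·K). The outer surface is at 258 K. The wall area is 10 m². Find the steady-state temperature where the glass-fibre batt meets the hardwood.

T ≈ 269 K

Treating each layer as a thermal resistance in series:
R_inner film = 1/(h_i·A) = 1/(18.5×10) = 0.005405 K/W
R_softwood = L/(kA) = 0.035/(0.148×10) = 0.02365 K/W
R_glass-fibre batt = L/(kA) = 0.07/(0.0426×10) = 0.1643 K/W
R_hardwood = L/(kA) = 0.17/(0.15×10) = 0.1133 K/W
R_total = 0.3067 K/W;  Q = ΔT/R_total = 31/0.3067 = 101.1 W
T_interface = T_inner − Q·ΣR(inner→interface) = 289 − 101×0.1934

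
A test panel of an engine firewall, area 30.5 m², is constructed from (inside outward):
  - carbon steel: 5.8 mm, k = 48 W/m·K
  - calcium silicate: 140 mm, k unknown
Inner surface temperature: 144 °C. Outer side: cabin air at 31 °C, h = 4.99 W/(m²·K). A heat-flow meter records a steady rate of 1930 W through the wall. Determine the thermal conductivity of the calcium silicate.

Using the resistance-network approach (series):
R_carbon steel = L/(kA) = 0.0058/(48×30.5) = 3.962×10^-6 K/W
R_outer film = 1/(h_o·A) = 1/(4.99×30.5) = 0.006571 K/W
Sum of known resistances R_other = 0.006574 K/W
Total R = ΔT/Q = 113/1930 = 0.05855 K/W
R_calcium silicate = R_total − R_other = 0.05197 K/W
k = L/(R·A) = 0.14/(0.05197×30.5)

k ≈ 0.0883 W/(m·K)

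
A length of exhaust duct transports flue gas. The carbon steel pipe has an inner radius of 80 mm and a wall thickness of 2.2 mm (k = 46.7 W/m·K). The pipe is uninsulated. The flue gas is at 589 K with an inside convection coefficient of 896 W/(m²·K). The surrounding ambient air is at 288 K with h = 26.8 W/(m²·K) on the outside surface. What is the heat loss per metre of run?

q′ ≈ 4040 W/m

Per-layer cylindrical resistances, series-summed:
R_inner film = 1/(h_i·2πr₁L) = 1/(896×2π×0.08×1) = 0.00222 K/W
R_carbon steel pipe wall = ln(82.2/80)/(2π×46.7×1) = 9.246×10^-5 K/W
R_outer film = 1/(h_o·2πr_oL) = 1/(26.8×2π×0.0822×1) = 0.07225 K/W
R_total = 0.07456 K/W
Q = ΔT/R_total = 301/0.07456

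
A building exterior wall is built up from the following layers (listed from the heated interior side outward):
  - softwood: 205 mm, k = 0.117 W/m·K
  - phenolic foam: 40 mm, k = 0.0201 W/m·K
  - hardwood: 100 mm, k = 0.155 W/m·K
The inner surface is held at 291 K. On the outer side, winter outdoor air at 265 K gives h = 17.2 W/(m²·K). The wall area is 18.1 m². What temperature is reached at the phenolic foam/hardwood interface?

Series thermal resistances:
R_softwood = L/(kA) = 0.205/(0.117×18.1) = 0.0968 K/W
R_phenolic foam = L/(kA) = 0.04/(0.0201×18.1) = 0.1099 K/W
R_hardwood = L/(kA) = 0.1/(0.155×18.1) = 0.03564 K/W
R_outer film = 1/(h_o·A) = 1/(17.2×18.1) = 0.003212 K/W
R_total = 0.2456 K/W;  Q = ΔT/R_total = 26/0.2456 = 105.9 W
T_interface = T_inner − Q·ΣR(inner→interface) = 291 − 106×0.2068

T ≈ 269 K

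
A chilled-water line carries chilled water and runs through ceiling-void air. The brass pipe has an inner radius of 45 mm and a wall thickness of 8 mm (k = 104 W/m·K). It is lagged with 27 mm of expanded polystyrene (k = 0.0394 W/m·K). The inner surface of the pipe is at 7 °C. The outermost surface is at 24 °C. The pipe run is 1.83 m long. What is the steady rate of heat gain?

Q ≈ 18.7 W

For a radial system each layer contributes R = ln(r_out/r_in)/(2πkL); films add R = 1/(hA).
R_brass pipe wall = ln(53/45)/(2π×104×1.83) = 1.368×10^-4 K/W
R_expanded polystyrene = ln(80/53)/(2π×0.0394×1.83) = 0.9088 K/W
R_total = 0.909 K/W
Q = ΔT/R_total = 17/0.909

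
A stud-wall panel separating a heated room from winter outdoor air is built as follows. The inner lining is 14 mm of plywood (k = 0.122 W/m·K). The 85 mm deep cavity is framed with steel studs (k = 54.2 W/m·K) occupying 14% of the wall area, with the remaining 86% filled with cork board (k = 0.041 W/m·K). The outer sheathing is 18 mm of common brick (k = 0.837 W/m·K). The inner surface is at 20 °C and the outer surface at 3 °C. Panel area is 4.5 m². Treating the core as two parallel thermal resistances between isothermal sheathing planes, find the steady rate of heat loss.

Sheathing layers in series; stud and cavity paths in parallel between them.
R_inner = 0.014/(0.122×4.5) = 0.0255 K/W
R_stud  = 0.085/(54.2×0.14×4.5) = 0.002489 K/W
R_cav   = 0.085/(0.041×0.86×4.5) = 0.5357 K/W
1/R_core = 1/R_stud + 1/R_cav → R_core = 0.002478 K/W
R_outer = 0.018/(0.837×4.5) = 0.004779 K/W
R_total = 0.03276 K/W
Q = ΔT/R_total = 17/0.03276

Q ≈ 519 W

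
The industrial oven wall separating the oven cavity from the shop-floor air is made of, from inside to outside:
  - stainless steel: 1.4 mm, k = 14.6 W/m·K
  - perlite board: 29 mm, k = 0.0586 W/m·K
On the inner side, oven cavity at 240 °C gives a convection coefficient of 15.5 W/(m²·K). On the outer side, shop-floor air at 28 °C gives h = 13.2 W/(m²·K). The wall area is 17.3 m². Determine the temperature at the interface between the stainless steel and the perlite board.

T ≈ 218 °C

Treating each layer as a thermal resistance in series:
R_inner film = 1/(h_i·A) = 1/(15.5×17.3) = 0.003729 K/W
R_stainless steel = L/(kA) = 0.0014/(14.6×17.3) = 5.543×10^-6 K/W
R_perlite board = L/(kA) = 0.029/(0.0586×17.3) = 0.02861 K/W
R_outer film = 1/(h_o·A) = 1/(13.2×17.3) = 0.004379 K/W
R_total = 0.03672 K/W;  Q = ΔT/R_total = 212/0.03672 = 5773 W
T_interface = T_inner − Q·ΣR(inner→interface) = 240 − 5770×0.003735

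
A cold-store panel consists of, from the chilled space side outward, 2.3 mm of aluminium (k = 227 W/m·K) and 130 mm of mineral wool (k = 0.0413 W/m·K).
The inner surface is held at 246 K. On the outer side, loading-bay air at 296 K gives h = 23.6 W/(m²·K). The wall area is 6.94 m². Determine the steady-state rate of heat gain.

Q ≈ 109 W

Using the resistance-network approach (series):
R_aluminium = L/(kA) = 0.0023/(227×6.94) = 1.46×10^-6 K/W
R_mineral wool = L/(kA) = 0.13/(0.0413×6.94) = 0.4536 K/W
R_outer film = 1/(h_o·A) = 1/(23.6×6.94) = 0.006106 K/W
R_total = 0.4597 K/W
Q = ΔT / R_total = 50 / 0.4597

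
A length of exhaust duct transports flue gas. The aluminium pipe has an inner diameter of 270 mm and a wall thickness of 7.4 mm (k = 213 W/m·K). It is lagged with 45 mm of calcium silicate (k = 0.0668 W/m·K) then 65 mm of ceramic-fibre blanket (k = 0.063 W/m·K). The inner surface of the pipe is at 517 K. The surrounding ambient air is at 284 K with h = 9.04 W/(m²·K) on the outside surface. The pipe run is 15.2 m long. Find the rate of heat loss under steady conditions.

Q ≈ 2400 W

For a radial system each layer contributes R = ln(r_out/r_in)/(2πkL); films add R = 1/(hA).
R_aluminium pipe wall = ln(142.4/135)/(2π×213×15.2) = 2.623×10^-6 K/W
R_calcium silicate = ln(187.4/142.4)/(2π×0.0668×15.2) = 0.04304 K/W
R_ceramic-fibre blanket = ln(252.4/187.4)/(2π×0.063×15.2) = 0.04949 K/W
R_outer film = 1/(h_o·2πr_oL) = 1/(9.04×2π×0.2524×15.2) = 0.004589 K/W
R_total = 0.09713 K/W
Q = ΔT/R_total = 233/0.09713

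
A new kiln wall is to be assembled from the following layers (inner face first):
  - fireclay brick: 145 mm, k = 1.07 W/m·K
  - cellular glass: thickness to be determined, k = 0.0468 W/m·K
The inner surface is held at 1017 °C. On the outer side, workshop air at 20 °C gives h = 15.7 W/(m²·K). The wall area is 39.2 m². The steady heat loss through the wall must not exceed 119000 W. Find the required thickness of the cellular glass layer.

L ≈ 6.05 mm

Thermal resistances in series:
R_fireclay brick = L/(kA) = 0.145/(1.07×39.2) = 0.003457 K/W
R_outer film = 1/(h_o·A) = 1/(15.7×39.2) = 0.001625 K/W
Sum of the known resistances R_other = 0.005082 K/W
Required total resistance R_tot = ΔT/Q_allow = 997/119000 = 0.008378 K/W
R_cellular glass = R_tot − R_other = 0.003296 K/W
L = R·k·A = 0.003296×0.0468×39.2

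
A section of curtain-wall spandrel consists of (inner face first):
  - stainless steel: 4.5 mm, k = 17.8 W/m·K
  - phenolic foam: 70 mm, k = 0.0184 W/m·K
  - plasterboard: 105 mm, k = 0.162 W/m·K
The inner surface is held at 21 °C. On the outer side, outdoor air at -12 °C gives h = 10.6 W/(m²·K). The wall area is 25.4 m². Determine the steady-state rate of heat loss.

Q ≈ 184 W

Using the resistance-network approach (series):
R_stainless steel = L/(kA) = 0.0045/(17.8×25.4) = 9.953×10^-6 K/W
R_phenolic foam = L/(kA) = 0.07/(0.0184×25.4) = 0.1498 K/W
R_plasterboard = L/(kA) = 0.105/(0.162×25.4) = 0.02552 K/W
R_outer film = 1/(h_o·A) = 1/(10.6×25.4) = 0.003714 K/W
R_total = 0.179 K/W
Q = ΔT / R_total = 33 / 0.179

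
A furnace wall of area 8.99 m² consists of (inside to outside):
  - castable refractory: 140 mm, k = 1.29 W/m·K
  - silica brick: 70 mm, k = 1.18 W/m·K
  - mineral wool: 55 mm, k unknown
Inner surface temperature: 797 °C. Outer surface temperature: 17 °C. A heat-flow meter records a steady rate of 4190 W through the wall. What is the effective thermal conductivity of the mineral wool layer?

Using the resistance-network approach (series):
R_castable refractory = L/(kA) = 0.14/(1.29×8.99) = 0.01207 K/W
R_silica brick = L/(kA) = 0.07/(1.18×8.99) = 0.006599 K/W
Sum of known resistances R_other = 0.01867 K/W
Total R = ΔT/Q = 780/4190 = 0.1862 K/W
R_mineral wool = R_total − R_other = 0.1675 K/W
k = L/(R·A) = 0.055/(0.1675×8.99)

k ≈ 0.0365 W/(m·K)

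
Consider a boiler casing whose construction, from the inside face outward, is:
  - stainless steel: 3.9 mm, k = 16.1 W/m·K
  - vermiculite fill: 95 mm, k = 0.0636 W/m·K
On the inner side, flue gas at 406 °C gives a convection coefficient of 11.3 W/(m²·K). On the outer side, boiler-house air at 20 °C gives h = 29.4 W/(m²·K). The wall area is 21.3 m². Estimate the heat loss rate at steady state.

Q ≈ 5090 W

Using the resistance-network approach (series):
R_inner film = 1/(h_i·A) = 1/(11.3×21.3) = 0.004155 K/W
R_stainless steel = L/(kA) = 0.0039/(16.1×21.3) = 1.137×10^-5 K/W
R_vermiculite fill = L/(kA) = 0.095/(0.0636×21.3) = 0.07013 K/W
R_outer film = 1/(h_o·A) = 1/(29.4×21.3) = 0.001597 K/W
R_total = 0.07589 K/W
Q = ΔT / R_total = 386 / 0.07589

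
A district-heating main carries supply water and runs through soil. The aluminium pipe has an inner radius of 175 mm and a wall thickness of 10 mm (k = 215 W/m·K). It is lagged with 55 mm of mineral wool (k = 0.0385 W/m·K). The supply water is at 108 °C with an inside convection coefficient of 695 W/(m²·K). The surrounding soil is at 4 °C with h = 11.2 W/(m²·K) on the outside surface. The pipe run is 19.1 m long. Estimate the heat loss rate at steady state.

Treating each annulus and film as a series resistance:
R_inner film = 1/(h_i·2πr₁L) = 1/(695×2π×0.175×19.1) = 6.851×10^-5 K/W
R_aluminium pipe wall = ln(185/175)/(2π×215×19.1) = 2.154×10^-6 K/W
R_mineral wool = ln(240/185)/(2π×0.0385×19.1) = 0.05633 K/W
R_outer film = 1/(h_o·2πr_oL) = 1/(11.2×2π×0.24×19.1) = 0.0031 K/W
R_total = 0.0595 K/W
Q = ΔT/R_total = 104/0.0595

Q ≈ 1750 W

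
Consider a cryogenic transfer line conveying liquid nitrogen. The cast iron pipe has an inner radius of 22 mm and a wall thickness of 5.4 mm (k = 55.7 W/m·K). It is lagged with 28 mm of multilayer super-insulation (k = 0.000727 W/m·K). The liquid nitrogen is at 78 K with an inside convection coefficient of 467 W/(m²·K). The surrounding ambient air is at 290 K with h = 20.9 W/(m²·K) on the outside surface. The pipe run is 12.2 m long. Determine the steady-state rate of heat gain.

Cylindrical conduction, so R = ln(r₂/r₁)/(2πkL) per layer, in series:
R_inner film = 1/(h_i·2πr₁L) = 1/(467×2π×0.022×12.2) = 0.00127 K/W
R_cast iron pipe wall = ln(27.4/22)/(2π×55.7×12.2) = 5.141×10^-5 K/W
R_multilayer super-insulation = ln(55.4/27.4)/(2π×0.000727×12.2) = 12.63 K/W
R_outer film = 1/(h_o·2πr_oL) = 1/(20.9×2π×0.0554×12.2) = 0.01127 K/W
R_total = 12.65 K/W
Q = ΔT/R_total = 212/12.65

Q ≈ 16.8 W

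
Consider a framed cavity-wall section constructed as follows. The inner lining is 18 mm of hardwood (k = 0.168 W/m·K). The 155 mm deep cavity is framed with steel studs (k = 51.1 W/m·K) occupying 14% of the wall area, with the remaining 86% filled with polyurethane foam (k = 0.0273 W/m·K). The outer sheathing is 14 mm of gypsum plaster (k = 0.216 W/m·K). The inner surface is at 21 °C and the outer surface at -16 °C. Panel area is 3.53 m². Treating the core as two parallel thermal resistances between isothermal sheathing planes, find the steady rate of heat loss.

Sheathing layers in series; stud and cavity paths in parallel between them.
R_inner = 0.018/(0.168×3.53) = 0.03035 K/W
R_stud  = 0.155/(51.1×0.14×3.53) = 0.006138 K/W
R_cav   = 0.155/(0.0273×0.86×3.53) = 1.87 K/W
1/R_core = 1/R_stud + 1/R_cav → R_core = 0.006118 K/W
R_outer = 0.014/(0.216×3.53) = 0.01836 K/W
R_total = 0.05483 K/W
Q = ΔT/R_total = 37/0.05483

Q ≈ 675 W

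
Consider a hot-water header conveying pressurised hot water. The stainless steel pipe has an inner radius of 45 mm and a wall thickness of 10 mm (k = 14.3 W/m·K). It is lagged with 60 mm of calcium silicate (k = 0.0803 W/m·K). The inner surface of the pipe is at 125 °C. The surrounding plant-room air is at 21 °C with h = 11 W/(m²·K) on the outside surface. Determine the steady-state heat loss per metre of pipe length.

Cylindrical conduction, so R = ln(r₂/r₁)/(2πkL) per layer, in series:
R_stainless steel pipe wall = ln(55/45)/(2π×14.3×1) = 0.002233 K/W
R_calcium silicate = ln(115/55)/(2π×0.0803×1) = 1.462 K/W
R_outer film = 1/(h_o·2πr_oL) = 1/(11×2π×0.115×1) = 0.1258 K/W
R_total = 1.59 K/W
Q = ΔT/R_total = 104/1.59

q′ ≈ 65.4 W/m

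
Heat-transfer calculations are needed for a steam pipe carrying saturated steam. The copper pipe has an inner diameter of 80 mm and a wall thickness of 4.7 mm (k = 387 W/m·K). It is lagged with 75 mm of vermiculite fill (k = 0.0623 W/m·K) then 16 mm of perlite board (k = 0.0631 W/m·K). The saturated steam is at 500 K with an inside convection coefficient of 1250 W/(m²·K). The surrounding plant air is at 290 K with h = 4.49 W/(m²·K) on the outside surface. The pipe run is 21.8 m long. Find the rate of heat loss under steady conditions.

For a radial system each layer contributes R = ln(r_out/r_in)/(2πkL); films add R = 1/(hA).
R_inner film = 1/(h_i·2πr₁L) = 1/(1250×2π×0.04×21.8) = 1.46×10^-4 K/W
R_copper pipe wall = ln(44.7/40)/(2π×387×21.8) = 2.096×10^-6 K/W
R_vermiculite fill = ln(119.7/44.7)/(2π×0.0623×21.8) = 0.1154 K/W
R_perlite board = ln(135.7/119.7)/(2π×0.0631×21.8) = 0.01452 K/W
R_outer film = 1/(h_o·2πr_oL) = 1/(4.49×2π×0.1357×21.8) = 0.01198 K/W
R_total = 0.1421 K/W
Q = ΔT/R_total = 210/0.1421

Q ≈ 1480 W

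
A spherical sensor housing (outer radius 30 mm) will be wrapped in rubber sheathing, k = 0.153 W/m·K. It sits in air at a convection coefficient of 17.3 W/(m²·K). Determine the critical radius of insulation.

r_cr ≈ 17.7 mm

For a sphere r_cr = 2k/h = 2×0.153/17.3
r_cr = 17.7 mm; since the bare radius (30 mm) is above r_cr, any added insulation will reduce heat loss.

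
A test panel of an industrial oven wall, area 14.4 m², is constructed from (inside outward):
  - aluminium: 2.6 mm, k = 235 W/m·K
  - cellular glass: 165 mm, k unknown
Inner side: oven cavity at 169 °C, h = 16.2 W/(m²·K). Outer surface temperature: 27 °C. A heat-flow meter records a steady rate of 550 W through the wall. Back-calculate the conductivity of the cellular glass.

Treating each layer as a thermal resistance in series:
R_inner film = 1/(h_i·A) = 1/(16.2×14.4) = 0.004287 K/W
R_aluminium = L/(kA) = 0.0026/(235×14.4) = 7.683×10^-7 K/W
Sum of known resistances R_other = 0.004287 K/W
Total R = ΔT/Q = 142/550 = 0.2582 K/W
R_cellular glass = R_total − R_other = 0.2539 K/W
k = L/(R·A) = 0.165/(0.2539×14.4)

k ≈ 0.0451 W/(m·K)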